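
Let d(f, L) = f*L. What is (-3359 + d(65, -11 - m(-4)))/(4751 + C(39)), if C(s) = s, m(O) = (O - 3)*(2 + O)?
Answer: -2492/2395 ≈ -1.0405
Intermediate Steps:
m(O) = (-3 + O)*(2 + O)
d(f, L) = L*f
(-3359 + d(65, -11 - m(-4)))/(4751 + C(39)) = (-3359 + (-11 - (-6 + (-4)² - 1*(-4)))*65)/(4751 + 39) = (-3359 + (-11 - (-6 + 16 + 4))*65)/4790 = (-3359 + (-11 - 1*14)*65)*(1/4790) = (-3359 + (-11 - 14)*65)*(1/4790) = (-3359 - 25*65)*(1/4790) = (-3359 - 1625)*(1/4790) = -4984*1/4790 = -2492/2395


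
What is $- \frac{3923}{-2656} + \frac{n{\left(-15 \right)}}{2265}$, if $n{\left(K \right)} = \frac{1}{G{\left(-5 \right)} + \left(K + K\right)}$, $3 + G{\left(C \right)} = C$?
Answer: $\frac{168824977}{114300960} \approx 1.477$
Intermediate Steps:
$G{\left(C \right)} = -3 + C$
$n{\left(K \right)} = \frac{1}{-8 + 2 K}$ ($n{\left(K \right)} = \frac{1}{\left(-3 - 5\right) + \left(K + K\right)} = \frac{1}{-8 + 2 K}$)
$- \frac{3923}{-2656} + \frac{n{\left(-15 \right)}}{2265} = - \frac{3923}{-2656} + \frac{\frac{1}{2} \frac{1}{-4 - 15}}{2265} = \left(-3923\right) \left(- \frac{1}{2656}\right) + \frac{1}{2 \left(-19\right)} \frac{1}{2265} = \frac{3923}{2656} + \frac{1}{2} \left(- \frac{1}{19}\right) \frac{1}{2265} = \frac{3923}{2656} - \frac{1}{86070} = \frac{168824977}{114300960}$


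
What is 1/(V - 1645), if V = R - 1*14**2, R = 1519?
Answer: -1/322 ≈ -0.0031056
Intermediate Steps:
V = 1323 (V = 1519 - 1*14**2 = 1519 - 1*196 = 1519 - 196 = 1323)
1/(V - 1645) = 1/(1323 - 1645) = 1/(-322) = -1/322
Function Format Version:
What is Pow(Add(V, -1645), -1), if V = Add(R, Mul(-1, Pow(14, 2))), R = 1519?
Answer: Rational(-1, 322) ≈ -0.0031056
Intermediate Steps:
V = 1323 (V = Add(1519, Mul(-1, Pow(14, 2))) = Add(1519, Mul(-1, 196)) = Add(1519, -196) = 1323)
Pow(Add(V, -1645), -1) = Pow(Add(1323, -1645), -1) = Pow(-322, -1) = Rational(-1, 322)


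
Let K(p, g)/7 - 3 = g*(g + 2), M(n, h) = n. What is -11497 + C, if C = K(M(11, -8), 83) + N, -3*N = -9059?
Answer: 122786/3 ≈ 40929.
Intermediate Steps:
N = 9059/3 (N = -1/3*(-9059) = 9059/3 ≈ 3019.7)
K(p, g) = 21 + 7*g*(2 + g) (K(p, g) = 21 + 7*(g*(g + 2)) = 21 + 7*(g*(2 + g)) = 21 + 7*g*(2 + g))
C = 157277/3 (C = (21 + 7*83**2 + 14*83) + 9059/3 = (21 + 7*6889 + 1162) + 9059/3 = (21 + 48223 + 1162) + 9059/3 = 49406 + 9059/3 = 157277/3 ≈ 52426.)
-11497 + C = -11497 + 157277/3 = 122786/3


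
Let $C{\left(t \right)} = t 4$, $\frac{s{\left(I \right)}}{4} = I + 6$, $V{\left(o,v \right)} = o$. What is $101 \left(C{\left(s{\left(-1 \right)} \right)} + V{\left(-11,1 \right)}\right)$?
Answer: $6969$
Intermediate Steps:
$s{\left(I \right)} = 24 + 4 I$ ($s{\left(I \right)} = 4 \left(I + 6\right) = 4 \left(6 + I\right) = 24 + 4 I$)
$C{\left(t \right)} = 4 t$
$101 \left(C{\left(s{\left(-1 \right)} \right)} + V{\left(-11,1 \right)}\right) = 101 \left(4 \left(24 + 4 \left(-1\right)\right) - 11\right) = 101 \left(4 \left(24 - 4\right) - 11\right) = 101 \left(4 \cdot 20 - 11\right) = 101 \left(80 - 11\right) = 101 \cdot 69 = 6969$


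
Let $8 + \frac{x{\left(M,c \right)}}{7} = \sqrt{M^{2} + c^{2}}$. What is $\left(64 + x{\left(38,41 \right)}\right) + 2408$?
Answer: $2416 + 175 \sqrt{5} \approx 2807.3$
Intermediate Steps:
$x{\left(M,c \right)} = -56 + 7 \sqrt{M^{2} + c^{2}}$
$\left(64 + x{\left(38,41 \right)}\right) + 2408 = \left(64 - \left(56 - 7 \sqrt{38^{2} + 41^{2}}\right)\right) + 2408 = \left(64 - \left(56 - 7 \sqrt{1444 + 1681}\right)\right) + 2408 = \left(64 - \left(56 - 7 \sqrt{3125}\right)\right) + 2408 = \left(64 - \left(56 - 7 \cdot 25 \sqrt{5}\right)\right) + 2408 = \left(64 - \left(56 - 175 \sqrt{5}\right)\right) + 2408 = \left(8 + 175 \sqrt{5}\right) + 2408 = 2416 + 175 \sqrt{5}$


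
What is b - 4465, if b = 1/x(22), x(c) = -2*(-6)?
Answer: -53579/12 ≈ -4464.9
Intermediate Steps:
x(c) = 12
b = 1/12 ≈ 0.083333
b - 4465 = 1/12 - 4465 = -53579/12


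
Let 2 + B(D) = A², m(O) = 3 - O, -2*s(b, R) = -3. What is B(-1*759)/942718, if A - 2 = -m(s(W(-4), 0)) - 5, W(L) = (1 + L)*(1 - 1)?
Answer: 73/3770872 ≈ 1.9359e-5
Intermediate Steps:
W(L) = 0 (W(L) = (1 + L)*0 = 0)
s(b, R) = 3/2 (s(b, R) = -½*(-3) = 3/2)
A = -9/2 (A = 2 + (-(3 - 1*3/2) - 5) = 2 + (-(3 - 3/2) - 5) = 2 + (-1*3/2 - 5) = 2 + (-3/2 - 5) = 2 - 13/2 = -9/2 ≈ -4.5000)
B(D) = 73/4 (B(D) = -2 + (-9/2)² = -2 + 81/4 = 73/4)
B(-1*759)/942718 = (73/4)/942718 = (73/4)*(1/942718) = 73/3770872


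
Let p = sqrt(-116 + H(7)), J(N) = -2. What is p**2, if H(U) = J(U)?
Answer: -118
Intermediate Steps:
H(U) = -2
p = I*sqrt(118) (p = sqrt(-116 - 2) = sqrt(-118) = I*sqrt(118) ≈ 10.863*I)
p**2 = (I*sqrt(118))**2 = -118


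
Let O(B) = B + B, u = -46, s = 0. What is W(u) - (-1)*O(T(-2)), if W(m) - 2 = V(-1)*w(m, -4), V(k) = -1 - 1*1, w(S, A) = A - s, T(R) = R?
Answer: 6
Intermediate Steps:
w(S, A) = A (w(S, A) = A - 1*0 = A + 0 = A)
V(k) = -2 (V(k) = -1 - 1 = -2)
O(B) = 2*B
W(m) = 10 (W(m) = 2 - 2*(-4) = 2 + 8 = 10)
W(u) - (-1)*O(T(-2)) = 10 - (-1)*2*(-2) = 10 - (-1)*(-4) = 10 - 1*4 = 10 - 4 = 6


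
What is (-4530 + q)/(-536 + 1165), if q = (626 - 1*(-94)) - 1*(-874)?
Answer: -2936/629 ≈ -4.6677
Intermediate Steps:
q = 1594 (q = (626 + 94) + 874 = 720 + 874 = 1594)
(-4530 + q)/(-536 + 1165) = (-4530 + 1594)/(-536 + 1165) = -2936/629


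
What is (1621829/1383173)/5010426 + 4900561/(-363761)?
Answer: -3087480773889688519/229178886519384198 ≈ -13.472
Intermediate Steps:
(1621829/1383173)/5010426 + 4900561/(-363761) = (1621829*(1/1383173))*(1/5010426) + 4900561*(-1/363761) = (147439/125743)*(1/5010426) - 4900561/363761 = 147439/630025996518 - 4900561/363761 = -3087480773889688519/229178886519384198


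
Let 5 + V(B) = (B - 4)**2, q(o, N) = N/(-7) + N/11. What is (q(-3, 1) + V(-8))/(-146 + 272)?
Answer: 10699/9702 ≈ 1.1028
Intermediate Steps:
q(o, N) = -4*N/77 (q(o, N) = N*(-1/7) + N*(1/11) = -N/7 + N/11 = -4*N/77)
V(B) = -5 + (-4 + B)**2 (V(B) = -5 + (B - 4)**2 = -5 + (-4 + B)**2)
(q(-3, 1) + V(-8))/(-146 + 272) = (-4/77*1 + (-5 + (-4 - 8)**2))/(-146 + 272) = (-4/77 + (-5 + (-12)**2))/126 = (-4/77 + (-5 + 144))*(1/126) = (-4/77 + 139)*(1/126) = (10699/77)*(1/126) = 10699/9702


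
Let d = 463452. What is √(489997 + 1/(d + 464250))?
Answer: √46856289833542810/309234 ≈ 700.00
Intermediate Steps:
√(489997 + 1/(d + 464250)) = √(489997 + 1/(463452 + 464250)) = √(489997 + 1/927702) = √(454571196895/927702) = √46856289833542810/309234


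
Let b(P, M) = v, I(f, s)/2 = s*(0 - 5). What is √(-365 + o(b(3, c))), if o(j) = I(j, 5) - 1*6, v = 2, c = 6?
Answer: I*√421 ≈ 20.518*I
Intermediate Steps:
I(f, s) = -10*s (I(f, s) = 2*(s*(0 - 5)) = 2*(s*(-5)) = 2*(-5*s) = -10*s)
b(P, M) = 2
o(j) = -56 (o(j) = -10*5 - 1*6 = -50 - 6 = -56)
√(-365 + o(b(3, c))) = √(-365 - 56) = √(-421) = I*√421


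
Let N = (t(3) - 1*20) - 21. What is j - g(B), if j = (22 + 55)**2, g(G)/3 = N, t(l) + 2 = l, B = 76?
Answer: 6049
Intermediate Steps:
t(l) = -2 + l
N = -40 (N = ((-2 + 3) - 1*20) - 21 = (1 - 20) - 21 = -19 - 21 = -40)
g(G) = -120 (g(G) = 3*(-40) = -120)
j = 5929 (j = 77**2 = 5929)
j - g(B) = 5929 - 1*(-120) = 5929 + 120 = 6049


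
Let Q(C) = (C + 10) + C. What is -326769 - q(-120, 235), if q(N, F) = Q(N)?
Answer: -326539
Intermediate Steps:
Q(C) = 10 + 2*C (Q(C) = (10 + C) + C = 10 + 2*C)
q(N, F) = 10 + 2*N
-326769 - q(-120, 235) = -326769 - (10 + 2*(-120)) = -326769 - (10 - 240) = -326769 - 1*(-230) = -326769 + 230 = -326539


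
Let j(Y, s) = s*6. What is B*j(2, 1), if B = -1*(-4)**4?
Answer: -1536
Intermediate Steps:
j(Y, s) = 6*s
B = -256 (B = -1*256 = -256)
B*j(2, 1) = -1536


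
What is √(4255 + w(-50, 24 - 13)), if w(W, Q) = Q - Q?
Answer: √4255 ≈ 65.230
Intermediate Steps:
w(W, Q) = 0
√(4255 + w(-50, 24 - 13)) = √(4255 + 0) = √4255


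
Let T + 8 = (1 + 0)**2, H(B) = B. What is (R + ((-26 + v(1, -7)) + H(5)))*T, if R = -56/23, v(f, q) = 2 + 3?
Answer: 2968/23 ≈ 129.04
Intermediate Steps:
v(f, q) = 5
T = -7 (T = -8 + (1 + 0)**2 = -8 + 1**2 = -8 + 1 = -7)
R = -56/23 (R = -56*1/23 = -56/23 ≈ -2.4348)
(R + ((-26 + v(1, -7)) + H(5)))*T = (-56/23 + ((-26 + 5) + 5))*(-7) = (-56/23 + (-21 + 5))*(-7) = (-56/23 - 16)*(-7) = -424/23*(-7) = 2968/23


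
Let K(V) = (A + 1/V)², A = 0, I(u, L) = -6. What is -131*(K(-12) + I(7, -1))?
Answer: 113053/144 ≈ 785.09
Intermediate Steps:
K(V) = V⁻² (K(V) = (0 + 1/V)² = (1/V)² = V⁻²)
-131*(K(-12) + I(7, -1)) = -131*((-12)⁻² - 6) = -131*(1/144 - 6) = -131*(-863/144) = 113053/144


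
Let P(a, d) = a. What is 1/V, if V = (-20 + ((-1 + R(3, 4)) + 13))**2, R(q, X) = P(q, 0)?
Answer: 1/25 ≈ 0.040000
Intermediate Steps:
R(q, X) = q
V = 25 (V = (-20 + ((-1 + 3) + 13))**2 = (-20 + (2 + 13))**2 = (-20 + 15)**2 = (-5)**2 = 25)
1/V = 1/25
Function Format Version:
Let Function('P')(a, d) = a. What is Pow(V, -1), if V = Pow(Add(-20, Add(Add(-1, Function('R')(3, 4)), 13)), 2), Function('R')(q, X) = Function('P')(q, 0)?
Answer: Rational(1, 25) ≈ 0.040000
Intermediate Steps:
Function('R')(q, X) = q
V = 25 (V = Pow(Add(-20, Add(Add(-1, 3), 13)), 2) = Pow(Add(-20, Add(2, 13)), 2) = Pow(Add(-20, 15), 2) = Pow(-5, 2) = 25)
Pow(V, -1) = Pow(25, -1) = Rational(1, 25)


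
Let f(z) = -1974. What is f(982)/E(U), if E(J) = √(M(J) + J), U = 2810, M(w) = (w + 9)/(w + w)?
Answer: -3948*√22192001695/15795019 ≈ -37.235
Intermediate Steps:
M(w) = (9 + w)/(2*w) (M(w) = (9 + w)/((2*w)) = (9 + w)*(1/(2*w)) = (9 + w)/(2*w))
E(J) = √(J + (9 + J)/(2*J)) (E(J) = √((9 + J)/(2*J) + J) = √(J + (9 + J)/(2*J)))
f(982)/E(U) = -1974*2/√(2 + 4*2810 + 18/2810) = -1974*2/√(2 + 11240 + 18*(1/2810)) = -1974*2/√(2 + 11240 + 9/1405) = -1974*2*√22192001695/15795019 = -3948*√22192001695/15795019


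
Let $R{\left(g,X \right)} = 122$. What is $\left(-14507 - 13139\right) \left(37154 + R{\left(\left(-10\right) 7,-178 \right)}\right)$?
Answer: $-1030532296$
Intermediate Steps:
$\left(-14507 - 13139\right) \left(37154 + R{\left(\left(-10\right) 7,-178 \right)}\right) = \left(-14507 - 13139\right) \left(37154 + 122\right) = \left(-27646\right) 37276 = -1030532296$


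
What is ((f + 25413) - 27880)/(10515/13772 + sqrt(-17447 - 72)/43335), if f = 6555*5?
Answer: 8242162476079724874000/207636216133037321 - 249109395321885120*I*sqrt(17519)/207636216133037321 ≈ 39695.0 - 158.8*I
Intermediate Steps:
f = 32775
((f + 25413) - 27880)/(10515/13772 + sqrt(-17447 - 72)/43335) = ((32775 + 25413) - 27880)/(10515/13772 + sqrt(-17447 - 72)/43335) = (58188 - 27880)/(10515*(1/13772) + sqrt(-17519)*(1/43335)) = 30308/(10515/13772 + (I*sqrt(17519))*(1/43335)) = 30308/(10515/13772 + I*sqrt(17519)/43335)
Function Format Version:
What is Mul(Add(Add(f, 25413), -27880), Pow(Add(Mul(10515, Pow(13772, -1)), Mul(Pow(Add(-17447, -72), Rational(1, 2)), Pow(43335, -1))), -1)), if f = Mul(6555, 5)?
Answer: Add(Rational(8242162476079724874000, 207636216133037321), Mul(Rational(-249109395321885120, 207636216133037321), I, Pow(17519, Rational(1, 2)))) ≈ Add(39695., Mul(-158.80, I))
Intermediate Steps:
f = 32775
Mul(Add(Add(f, 25413), -27880), Pow(Add(Mul(10515, Pow(13772, -1)), Mul(Pow(Add(-17447, -72), Rational(1, 2)), Pow(43335, -1))), -1)) = Mul(Add(Add(32775, 25413), -27880), Pow(Add(Mul(10515, Pow(13772, -1)), Mul(Pow(Add(-17447, -72), Rational(1, 2)), Pow(43335, -1))), -1)) = Mul(Add(58188, -27880), Pow(Add(Mul(10515, Rational(1, 13772)), Mul(Pow(-17519, Rational(1, 2)), Rational(1, 43335))), -1)) = Mul(30308, Pow(Add(Rational(10515, 13772), Mul(Mul(I, Pow(17519, Rational(1, 2))), Rational(1, 43335))), -1)) = Mul(30308, Pow(Add(Rational(10515, 13772), Mul(Rational(1, 43335), I, Pow(17519, Rational(1, 2)))), -1))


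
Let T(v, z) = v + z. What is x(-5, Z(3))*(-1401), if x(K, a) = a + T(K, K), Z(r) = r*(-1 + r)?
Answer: 5604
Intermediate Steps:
x(K, a) = a + 2*K (x(K, a) = a + (K + K) = a + 2*K)
x(-5, Z(3))*(-1401) = (3*(-1 + 3) + 2*(-5))*(-1401) = (3*2 - 10)*(-1401) = (6 - 10)*(-1401) = -4*(-1401) = 5604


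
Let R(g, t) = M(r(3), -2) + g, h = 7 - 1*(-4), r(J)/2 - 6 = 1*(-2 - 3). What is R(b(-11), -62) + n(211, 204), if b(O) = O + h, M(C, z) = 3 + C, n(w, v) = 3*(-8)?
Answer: -19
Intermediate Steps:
r(J) = 2 (r(J) = 12 + 2*(1*(-2 - 3)) = 12 + 2*(1*(-5)) = 12 + 2*(-5) = 12 - 10 = 2)
n(w, v) = -24
h = 11 (h = 7 + 4 = 11)
b(O) = 11 + O (b(O) = O + 11 = 11 + O)
R(g, t) = 5 + g (R(g, t) = (3 + 2) + g = 5 + g)
R(b(-11), -62) + n(211, 204) = (5 + (11 - 11)) - 24 = (5 + 0) - 24 = 5 - 24 = -19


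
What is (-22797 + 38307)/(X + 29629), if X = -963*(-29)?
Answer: 7755/28778 ≈ 0.26948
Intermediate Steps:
X = 27927
(-22797 + 38307)/(X + 29629) = (-22797 + 38307)/(27927 + 29629) = 15510/57556 = 15510*(1/57556) = 7755/28778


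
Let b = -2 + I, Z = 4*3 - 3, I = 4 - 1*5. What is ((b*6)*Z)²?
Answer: 26244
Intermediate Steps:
I = -1 (I = 4 - 5 = -1)
Z = 9 (Z = 12 - 3 = 9)
b = -3 (b = -2 - 1 = -3)
((b*6)*Z)² = (-3*6*9)² = (-18*9)² = (-162)² = 26244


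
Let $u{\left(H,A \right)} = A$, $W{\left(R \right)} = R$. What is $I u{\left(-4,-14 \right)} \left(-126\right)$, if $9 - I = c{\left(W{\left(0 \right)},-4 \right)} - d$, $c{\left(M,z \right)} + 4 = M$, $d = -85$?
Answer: $-127008$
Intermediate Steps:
$c{\left(M,z \right)} = -4 + M$
$I = -72$ ($I = 9 - \left(\left(-4 + 0\right) - -85\right) = 9 - \left(-4 + 85\right) = 9 - 81 = -72$)
$I u{\left(-4,-14 \right)} \left(-126\right) = \left(-72\right) \left(-14\right) \left(-126\right) = 1008 \left(-126\right) = -127008$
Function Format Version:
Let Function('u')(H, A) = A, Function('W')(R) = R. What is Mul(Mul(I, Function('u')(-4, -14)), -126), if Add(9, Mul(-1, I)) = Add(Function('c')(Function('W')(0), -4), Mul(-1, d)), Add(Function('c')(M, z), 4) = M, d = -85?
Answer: -127008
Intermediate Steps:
Function('c')(M, z) = Add(-4, M)
I = -72 (I = Add(9, Mul(-1, Add(Add(-4, 0), Mul(-1, -85)))) = Add(9, Mul(-1, Add(-4, 85))) = Add(9, Mul(-1, 81)) = Add(9, -81) = -72)
Mul(Mul(I, Function('u')(-4, -14)), -126) = Mul(Mul(-72, -14), -126) = Mul(1008, -126) = -127008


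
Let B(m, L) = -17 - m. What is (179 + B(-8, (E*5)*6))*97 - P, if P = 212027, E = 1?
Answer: -195537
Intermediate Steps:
(179 + B(-8, (E*5)*6))*97 - P = (179 + (-17 - 1*(-8)))*97 - 1*212027 = (179 + (-17 + 8))*97 - 212027 = (179 - 9)*97 - 212027 = 170*97 - 212027 = 16490 - 212027 = -195537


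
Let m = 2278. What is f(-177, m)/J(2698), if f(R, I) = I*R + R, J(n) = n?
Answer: -403383/2698 ≈ -149.51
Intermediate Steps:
f(R, I) = R + I*R
f(-177, m)/J(2698) = -177*(1 + 2278)/2698 = -177*2279*(1/2698) = -403383*1/2698 = -403383/2698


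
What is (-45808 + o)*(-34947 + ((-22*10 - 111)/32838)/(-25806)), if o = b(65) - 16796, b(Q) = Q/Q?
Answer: 1853968867275228955/847417428 ≈ 2.1878e+9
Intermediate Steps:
b(Q) = 1
o = -16795 (o = 1 - 16796 = -16795)
(-45808 + o)*(-34947 + ((-22*10 - 111)/32838)/(-25806)) = (-45808 - 16795)*(-34947 + ((-22*10 - 111)/32838)/(-25806)) = -62603*(-34947 + ((-220 - 111)*(1/32838))*(-1/25806)) = -62603*(-34947 - 331*1/32838*(-1/25806)) = -62603*(-34947 - 331/32838*(-1/25806)) = -62603*(-34947 + 331/847417428) = -62603*(-29614696855985/847417428) = 1853968867275228955/847417428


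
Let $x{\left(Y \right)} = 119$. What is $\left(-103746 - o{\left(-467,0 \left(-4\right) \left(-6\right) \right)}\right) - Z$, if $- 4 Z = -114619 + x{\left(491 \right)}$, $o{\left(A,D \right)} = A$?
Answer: $-131904$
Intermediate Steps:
$Z = 28625$ ($Z = - \frac{-114619 + 119}{4} = \left(- \frac{1}{4}\right) \left(-114500\right) = 28625$)
$\left(-103746 - o{\left(-467,0 \left(-4\right) \left(-6\right) \right)}\right) - Z = \left(-103746 - -467\right) - 28625 = \left(-103746 + 467\right) - 28625 = -103279 - 28625 = -131904$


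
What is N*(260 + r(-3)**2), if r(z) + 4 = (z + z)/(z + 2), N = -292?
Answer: -77088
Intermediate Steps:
r(z) = -4 + 2*z/(2 + z) (r(z) = -4 + (z + z)/(z + 2) = -4 + (2*z)/(2 + z) = -4 + 2*z/(2 + z))
N*(260 + r(-3)**2) = -292*(260 + (2*(-4 - 1*(-3))/(2 - 3))**2) = -292*(260 + (2*(-4 + 3)/(-1))**2) = -292*(260 + (2*(-1)*(-1))**2) = -292*(260 + 2**2) = -292*(260 + 4) = -292*264 = -77088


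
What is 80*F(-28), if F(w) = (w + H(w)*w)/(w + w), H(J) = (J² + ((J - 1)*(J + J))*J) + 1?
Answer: -1787440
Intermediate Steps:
H(J) = 1 + J² + 2*J²*(-1 + J) (H(J) = (J² + ((-1 + J)*(2*J))*J) + 1 = (J² + (2*J*(-1 + J))*J) + 1 = (J² + 2*J²*(-1 + J)) + 1 = 1 + J² + 2*J²*(-1 + J))
F(w) = (w + w*(1 - w² + 2*w³))/(2*w) (F(w) = (w + (1 - w² + 2*w³)*w)/(w + w) = (w + w*(1 - w² + 2*w³))/((2*w)) = (w + w*(1 - w² + 2*w³))*(1/(2*w)) = (w + w*(1 - w² + 2*w³))/(2*w))
80*F(-28) = 80*(1 + (-28)³ - ½*(-28)²) = 80*(1 - 21952 - ½*784) = 80*(1 - 21952 - 392) = 80*(-22343) = -1787440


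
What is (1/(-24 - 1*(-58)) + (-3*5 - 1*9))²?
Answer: 664225/1156 ≈ 574.59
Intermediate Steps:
(1/(-24 - 1*(-58)) + (-3*5 - 1*9))² = (1/(-24 + 58) + (-15 - 9))² = (1/34 - 24)² = (-815/34)² = 664225/1156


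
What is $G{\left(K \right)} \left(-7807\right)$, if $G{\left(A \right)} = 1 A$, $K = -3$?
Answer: $23421$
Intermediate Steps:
$G{\left(A \right)} = A$
$G{\left(K \right)} \left(-7807\right) = \left(-3\right) \left(-7807\right) = 23421$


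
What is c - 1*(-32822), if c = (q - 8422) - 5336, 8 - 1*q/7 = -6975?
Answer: 67945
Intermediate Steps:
q = 48881 (q = 56 - 7*(-6975) = 56 + 48825 = 48881)
c = 35123 (c = (48881 - 8422) - 5336 = 40459 - 5336 = 35123)
c - 1*(-32822) = 35123 - 1*(-32822) = 35123 + 32822 = 67945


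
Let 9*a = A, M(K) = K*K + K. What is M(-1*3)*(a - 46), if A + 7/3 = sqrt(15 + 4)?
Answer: -2498/9 + 2*sqrt(19)/3 ≈ -274.65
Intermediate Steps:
M(K) = K + K**2 (M(K) = K**2 + K = K + K**2)
A = -7/3 + sqrt(19) (A = -7/3 + sqrt(15 + 4) = -7/3 + sqrt(19) ≈ 2.0256)
a = -7/27 + sqrt(19)/9 (a = (-7/3 + sqrt(19))/9 = -7/27 + sqrt(19)/9 ≈ 0.22506)
M(-1*3)*(a - 46) = ((-1*3)*(1 - 1*3))*((-7/27 + sqrt(19)/9) - 46) = (-3*(1 - 3))*(-1249/27 + sqrt(19)/9) = (-3*(-2))*(-1249/27 + sqrt(19)/9) = 6*(-1249/27 + sqrt(19)/9) = -2498/9 + 2*sqrt(19)/3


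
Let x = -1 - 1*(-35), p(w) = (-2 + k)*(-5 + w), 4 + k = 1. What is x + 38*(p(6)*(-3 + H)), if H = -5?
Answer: 1554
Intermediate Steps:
k = -3 (k = -4 + 1 = -3)
p(w) = 25 - 5*w (p(w) = (-2 - 3)*(-5 + w) = -5*(-5 + w) = 25 - 5*w)
x = 34 (x = -1 + 35 = 34)
x + 38*(p(6)*(-3 + H)) = 34 + 38*((25 - 5*6)*(-3 - 5)) = 34 + 38*((25 - 30)*(-8)) = 34 + 38*(-5*(-8)) = 34 + 38*40 = 34 + 1520 = 1554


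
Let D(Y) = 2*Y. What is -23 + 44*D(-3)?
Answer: -287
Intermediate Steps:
-23 + 44*D(-3) = -23 + 44*(2*(-3)) = -23 + 44*(-6) = -23 - 264 = -287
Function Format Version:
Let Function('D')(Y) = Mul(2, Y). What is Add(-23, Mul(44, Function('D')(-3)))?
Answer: -287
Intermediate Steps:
Add(-23, Mul(44, Function('D')(-3))) = Add(-23, Mul(44, Mul(2, -3))) = Add(-23, Mul(44, -6)) = Add(-23, -264) = -287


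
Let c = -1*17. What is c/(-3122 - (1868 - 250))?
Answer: 17/4740 ≈ 0.0035865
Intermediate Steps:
c = -17
c/(-3122 - (1868 - 250)) = -17/(-3122 - (1868 - 250)) = -17/(-3122 - 1*1618) = -17/(-3122 - 1618) = -17/(-4740) = -17*(-1/4740) = 17/4740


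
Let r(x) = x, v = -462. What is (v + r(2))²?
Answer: 211600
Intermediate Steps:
(v + r(2))² = (-462 + 2)² = (-460)² = 211600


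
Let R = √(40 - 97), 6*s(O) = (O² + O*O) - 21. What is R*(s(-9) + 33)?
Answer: 113*I*√57/2 ≈ 426.57*I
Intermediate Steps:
s(O) = -7/2 + O²/3 (s(O) = ((O² + O*O) - 21)/6 = ((O² + O²) - 21)/6 = (2*O² - 21)/6 = (-21 + 2*O²)/6 = -7/2 + O²/3)
R = I*√57 (R = √(-57) = I*√57 ≈ 7.5498*I)
R*(s(-9) + 33) = (I*√57)*((-7/2 + (⅓)*(-9)²) + 33) = (I*√57)*((-7/2 + (⅓)*81) + 33) = (I*√57)*((-7/2 + 27) + 33) = (I*√57)*(47/2 + 33) = (I*√57)*(113/2) = 113*I*√57/2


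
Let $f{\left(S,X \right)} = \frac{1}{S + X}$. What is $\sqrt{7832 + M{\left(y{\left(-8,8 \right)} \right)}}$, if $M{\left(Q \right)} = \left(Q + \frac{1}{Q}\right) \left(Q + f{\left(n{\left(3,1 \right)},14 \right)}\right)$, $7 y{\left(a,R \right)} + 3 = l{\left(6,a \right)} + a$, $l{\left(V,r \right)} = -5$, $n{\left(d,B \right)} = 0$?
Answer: $\frac{3 \sqrt{2731118}}{56} \approx 88.533$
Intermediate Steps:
$y{\left(a,R \right)} = - \frac{8}{7} + \frac{a}{7}$ ($y{\left(a,R \right)} = - \frac{3}{7} + \frac{-5 + a}{7} = - \frac{3}{7} + \left(- \frac{5}{7} + \frac{a}{7}\right) = - \frac{8}{7} + \frac{a}{7}$)
$M{\left(Q \right)} = \left(\frac{1}{14} + Q\right) \left(Q + \frac{1}{Q}\right)$ ($M{\left(Q \right)} = \left(Q + \frac{1}{Q}\right) \left(Q + \frac{1}{0 + 14}\right) = \left(Q + \frac{1}{Q}\right) \left(Q + \frac{1}{14}\right) = \left(Q + \frac{1}{Q}\right) \left(\frac{1}{14} + Q\right) = \left(\frac{1}{14} + Q\right) \left(Q + \frac{1}{Q}\right)$)
$\sqrt{7832 + M{\left(y{\left(-8,8 \right)} \right)}} = \sqrt{7832 + \left(1 + \left(- \frac{8}{7} + \frac{1}{7} \left(-8\right)\right)^{2} + \frac{- \frac{8}{7} + \frac{1}{7} \left(-8\right)}{14} + \frac{1}{14 \left(- \frac{8}{7} + \frac{1}{7} \left(-8\right)\right)}\right)} = \sqrt{7832 + \left(1 + \left(- \frac{8}{7} - \frac{8}{7}\right)^{2} + \frac{- \frac{8}{7} - \frac{8}{7}}{14} + \frac{1}{14 \left(- \frac{8}{7} - \frac{8}{7}\right)}\right)} = \sqrt{7832 + \left(1 + \left(- \frac{16}{7}\right)^{2} + \frac{1}{14} \left(- \frac{16}{7}\right) + \frac{1}{14 \left(- \frac{16}{7}\right)}\right)} = \sqrt{7832 + \left(1 + \frac{256}{49} - \frac{8}{49} + \frac{1}{14} \left(- \frac{7}{16}\right)\right)} = \sqrt{7832 + \left(1 + \frac{256}{49} - \frac{8}{49} - \frac{1}{32}\right)} = \sqrt{7832 + \frac{9455}{1568}} = \sqrt{\frac{12290031}{1568}} = \frac{3 \sqrt{2731118}}{56}$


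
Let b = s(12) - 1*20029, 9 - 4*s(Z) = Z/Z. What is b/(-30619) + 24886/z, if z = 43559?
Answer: 1634340527/1333733021 ≈ 1.2254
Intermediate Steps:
s(Z) = 2 (s(Z) = 9/4 - Z/(4*Z) = 9/4 - 1/4*1 = 9/4 - 1/4 = 2)
b = -20027 (b = 2 - 1*20029 = 2 - 20029 = -20027)
b/(-30619) + 24886/z = -20027/(-30619) + 24886/43559 = -20027*(-1/30619) + 24886*(1/43559) = 20027/30619 + 24886/43559 = 1634340527/1333733021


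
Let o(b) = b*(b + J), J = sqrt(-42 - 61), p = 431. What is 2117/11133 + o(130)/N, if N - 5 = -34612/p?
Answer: -27007649077/120447927 - 56030*I*sqrt(103)/32457 ≈ -224.23 - 17.52*I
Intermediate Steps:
J = I*sqrt(103) (J = sqrt(-103) = I*sqrt(103) ≈ 10.149*I)
N = -32457/431 (N = 5 - 34612/431 = -32457/431 ≈ -75.306)
o(b) = b*(b + I*sqrt(103))
2117/11133 + o(130)/N = 2117/11133 + (130*(130 + I*sqrt(103)))/(-32457/431) = 2117*(1/11133) + (16900 + 130*I*sqrt(103))*(-431/32457) = 2117/11133 + (-7283900/32457 - 56030*I*sqrt(103)/32457) = -27007649077/120447927 - 56030*I*sqrt(103)/32457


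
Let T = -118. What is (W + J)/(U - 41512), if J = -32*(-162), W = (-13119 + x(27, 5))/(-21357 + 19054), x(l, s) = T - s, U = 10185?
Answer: -11951994/72146081 ≈ -0.16566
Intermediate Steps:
x(l, s) = -118 - s
W = 13242/2303 (W = (-13119 + (-118 - 1*5))/(-21357 + 19054) = (-13119 + (-118 - 5))/(-2303) = (-13119 - 123)*(-1/2303) = -13242*(-1/2303) = 13242/2303 ≈ 5.7499)
J = 5184
(W + J)/(U - 41512) = (13242/2303 + 5184)/(10185 - 41512) = (11951994/2303)/(-31327) = (11951994/2303)*(-1/31327) = -11951994/72146081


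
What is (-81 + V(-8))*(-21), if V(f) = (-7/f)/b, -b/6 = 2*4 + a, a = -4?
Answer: 108913/64 ≈ 1701.8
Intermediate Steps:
b = -24 (b = -6*(2*4 - 4) = -6*(8 - 4) = -6*4 = -24)
V(f) = 7/(24*f) (V(f) = -7/f/(-24) = -7/f*(-1/24) = 7/(24*f))
(-81 + V(-8))*(-21) = (-81 + (7/24)/(-8))*(-21) = (-81 + (7/24)*(-⅛))*(-21) = (-81 - 7/192)*(-21) = -15559/192*(-21) = 108913/64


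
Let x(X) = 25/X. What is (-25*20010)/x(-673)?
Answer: 13466730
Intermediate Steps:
(-25*20010)/x(-673) = (-25*20010)/((25/(-673))) = -500250/(25*(-1/673)) = -500250/(-25/673) = -500250*(-673/25) = 13466730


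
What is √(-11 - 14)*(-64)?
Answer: -320*I ≈ -320.0*I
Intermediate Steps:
√(-11 - 14)*(-64) = √(-25)*(-64) = (5*I)*(-64) = -320*I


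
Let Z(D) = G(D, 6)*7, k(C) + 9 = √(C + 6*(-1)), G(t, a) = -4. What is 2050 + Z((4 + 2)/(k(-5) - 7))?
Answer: 2022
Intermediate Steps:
k(C) = -9 + √(-6 + C) (k(C) = -9 + √(C + 6*(-1)) = -9 + √(C - 6) = -9 + √(-6 + C))
Z(D) = -28 (Z(D) = -4*7 = -28)
2050 + Z((4 + 2)/(k(-5) - 7)) = 2050 - 28 = 2022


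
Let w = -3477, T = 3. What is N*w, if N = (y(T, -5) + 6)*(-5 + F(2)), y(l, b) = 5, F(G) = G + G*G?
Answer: -38247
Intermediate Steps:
F(G) = G + G²
N = 11 (N = (5 + 6)*(-5 + 2*(1 + 2)) = 11*(-5 + 2*3) = 11*(-5 + 6) = 11*1 = 11)
N*w = 11*(-3477) = -38247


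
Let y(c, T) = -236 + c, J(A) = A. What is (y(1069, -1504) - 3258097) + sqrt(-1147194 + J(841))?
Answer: -3257264 + I*sqrt(1146353) ≈ -3.2573e+6 + 1070.7*I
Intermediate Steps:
(y(1069, -1504) - 3258097) + sqrt(-1147194 + J(841)) = ((-236 + 1069) - 3258097) + sqrt(-1147194 + 841) = (833 - 3258097) + sqrt(-1146353) = -3257264 + I*sqrt(1146353)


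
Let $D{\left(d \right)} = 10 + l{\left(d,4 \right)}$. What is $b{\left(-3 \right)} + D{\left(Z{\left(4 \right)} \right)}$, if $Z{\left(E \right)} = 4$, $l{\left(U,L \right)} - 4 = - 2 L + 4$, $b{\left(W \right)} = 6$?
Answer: $16$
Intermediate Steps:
$l{\left(U,L \right)} = 8 - 2 L$ ($l{\left(U,L \right)} = 4 - \left(-4 + 2 L\right) = 8 - 2 L$)
$D{\left(d \right)} = 10$ ($D{\left(d \right)} = 10 + \left(8 - 8\right) = 10 + 0 = 10$)
$b{\left(-3 \right)} + D{\left(Z{\left(4 \right)} \right)} = 6 + 10 = 16$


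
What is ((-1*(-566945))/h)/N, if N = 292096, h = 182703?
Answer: 566945/53366815488 ≈ 1.0624e-5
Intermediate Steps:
((-1*(-566945))/h)/N = (-1*(-566945)/182703)/292096 = (566945*(1/182703))*(1/292096) = (566945/182703)*(1/292096) = 566945/53366815488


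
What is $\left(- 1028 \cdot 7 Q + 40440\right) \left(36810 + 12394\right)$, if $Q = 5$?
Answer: $219449840$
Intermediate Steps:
$\left(- 1028 \cdot 7 Q + 40440\right) \left(36810 + 12394\right) = \left(- 1028 \cdot 7 \cdot 5 + 40440\right) \left(36810 + 12394\right) = \left(\left(-1028\right) 35 + 40440\right) 49204 = \left(-35980 + 40440\right) 49204 = 4460 \cdot 49204 = 219449840$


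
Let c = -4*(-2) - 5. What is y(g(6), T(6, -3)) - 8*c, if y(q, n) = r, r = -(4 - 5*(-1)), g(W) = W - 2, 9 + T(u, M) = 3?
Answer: -33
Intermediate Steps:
c = 3 (c = 8 - 5 = 3)
T(u, M) = -6 (T(u, M) = -9 + 3 = -6)
g(W) = -2 + W
r = -9 (r = -(4 + 5) = -1*9 = -9)
y(q, n) = -9
y(g(6), T(6, -3)) - 8*c = -9 - 8*3 = -9 - 24 = -33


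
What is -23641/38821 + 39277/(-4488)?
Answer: -1630873225/174228648 ≈ -9.3605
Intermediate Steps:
-23641/38821 + 39277/(-4488) = -23641*1/38821 + 39277*(-1/4488) = -23641/38821 - 39277/4488 = -1630873225/174228648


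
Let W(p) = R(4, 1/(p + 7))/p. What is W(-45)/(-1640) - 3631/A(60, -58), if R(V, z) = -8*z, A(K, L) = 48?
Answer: -212141167/2804400 ≈ -75.646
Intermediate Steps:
W(p) = -8/(p*(7 + p)) (W(p) = (-8/(p + 7))/p = (-8/(7 + p))/p = -8/(p*(7 + p)))
W(-45)/(-1640) - 3631/A(60, -58) = -8/(-45*(7 - 45))/(-1640) - 3631/48 = -8*(-1/45)/(-38)*(-1/1640) - 3631*1/48 = -8*(-1/45)*(-1/38)*(-1/1640) - 3631/48 = -4/855*(-1/1640) - 3631/48 = 1/350550 - 3631/48 = -212141167/2804400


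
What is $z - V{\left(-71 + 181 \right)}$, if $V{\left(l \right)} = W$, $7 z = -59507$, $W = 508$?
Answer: $-9009$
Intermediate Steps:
$z = -8501$ ($z = \frac{1}{7} \left(-59507\right) = -8501$)
$V{\left(l \right)} = 508$
$z - V{\left(-71 + 181 \right)} = -8501 - 508 = -9009$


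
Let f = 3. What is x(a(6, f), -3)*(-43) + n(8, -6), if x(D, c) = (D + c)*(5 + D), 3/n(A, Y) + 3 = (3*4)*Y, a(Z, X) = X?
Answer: -1/25 ≈ -0.040000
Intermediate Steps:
n(A, Y) = 3/(-3 + 12*Y) (n(A, Y) = 3/(-3 + (3*4)*Y) = 3/(-3 + 12*Y))
x(D, c) = (5 + D)*(D + c)
x(a(6, f), -3)*(-43) + n(8, -6) = (3² + 5*3 + 5*(-3) + 3*(-3))*(-43) + 1/(-1 + 4*(-6)) = (9 + 15 - 15 - 9)*(-43) + 1/(-1 - 24) = 0*(-43) + 1/(-25) = 0 - 1/25 = -1/25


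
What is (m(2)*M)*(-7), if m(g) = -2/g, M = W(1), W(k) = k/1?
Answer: 7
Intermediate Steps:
W(k) = k (W(k) = k*1 = k)
M = 1
(m(2)*M)*(-7) = (-2/2*1)*(-7) = (-2*½*1)*(-7) = -1*1*(-7) = -1*(-7) = 7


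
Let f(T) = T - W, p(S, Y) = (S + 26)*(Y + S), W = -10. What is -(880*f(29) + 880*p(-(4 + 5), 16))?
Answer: -139040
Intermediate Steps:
p(S, Y) = (26 + S)*(S + Y)
f(T) = 10 + T (f(T) = T - 1*(-10) = T + 10 = 10 + T)
-(880*f(29) + 880*p(-(4 + 5), 16)) = -(400400 + 880*(4 + 5)**2 + 880*(-(4 + 5))*16 + 22880*(-1)*(4 + 5)) = -(471680 + 880*(-1*9)*16 + 22880*(-1)*9) = -880/(1/(((-9)**2 + 26*(-9) + 416 - 9*16) + 39)) = -880/(1/((81 - 234 + 416 - 144) + 39)) = -880/(1/(119 + 39)) = -880/(1/158) = -880/1/158 = -880*158 = -139040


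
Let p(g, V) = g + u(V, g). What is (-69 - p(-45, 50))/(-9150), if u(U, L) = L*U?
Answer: -371/1525 ≈ -0.24328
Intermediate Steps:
p(g, V) = g + V*g (p(g, V) = g + g*V = g + V*g)
(-69 - p(-45, 50))/(-9150) = (-69 - (-45)*(1 + 50))/(-9150) = (-69 - (-45)*51)*(-1/9150) = (-69 - 1*(-2295))*(-1/9150) = (-69 + 2295)*(-1/9150) = 2226*(-1/9150) = -371/1525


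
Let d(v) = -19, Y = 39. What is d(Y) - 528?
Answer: -547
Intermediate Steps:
d(Y) - 528 = -19 - 528 = -547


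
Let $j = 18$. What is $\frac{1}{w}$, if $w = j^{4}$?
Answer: $\frac{1}{104976} \approx 9.526 \cdot 10^{-6}$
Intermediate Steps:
$w = 104976$ ($w = 18^{4} = 104976$)
$\frac{1}{w} = \frac{1}{104976}$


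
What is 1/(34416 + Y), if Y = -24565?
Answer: 1/9851 ≈ 0.00010151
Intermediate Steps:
1/(34416 + Y) = 1/(34416 - 24565) = 1/9851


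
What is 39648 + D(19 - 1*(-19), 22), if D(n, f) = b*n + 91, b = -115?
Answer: 35369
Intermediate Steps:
D(n, f) = 91 - 115*n (D(n, f) = -115*n + 91 = 91 - 115*n)
39648 + D(19 - 1*(-19), 22) = 39648 + (91 - 115*(19 - 1*(-19))) = 39648 + (91 - 115*(19 + 19)) = 39648 + (91 - 115*38) = 39648 + (91 - 4370) = 39648 - 4279 = 35369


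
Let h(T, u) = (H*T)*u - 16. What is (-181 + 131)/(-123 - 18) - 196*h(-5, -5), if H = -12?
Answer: 8733026/141 ≈ 61936.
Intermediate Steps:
h(T, u) = -16 - 12*T*u (h(T, u) = (-12*T)*u - 16 = -12*T*u - 16 = -16 - 12*T*u)
(-181 + 131)/(-123 - 18) - 196*h(-5, -5) = (-181 + 131)/(-123 - 18) - 196*(-16 - 12*(-5)*(-5)) = -50/(-141) - 196*(-16 - 300) = -50*(-1/141) - 196*(-316) = 50/141 + 61936 = 8733026/141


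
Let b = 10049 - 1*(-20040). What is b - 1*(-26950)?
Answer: 57039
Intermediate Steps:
b = 30089 (b = 10049 + 20040 = 30089)
b - 1*(-26950) = 30089 - 1*(-26950) = 30089 + 26950 = 57039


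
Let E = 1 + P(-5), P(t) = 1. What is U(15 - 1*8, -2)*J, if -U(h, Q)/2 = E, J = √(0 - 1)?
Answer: -4*I ≈ -4.0*I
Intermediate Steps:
E = 2 (E = 1 + 1 = 2)
J = I (J = √(-1) = I ≈ 1.0*I)
U(h, Q) = -4 (U(h, Q) = -2*2 = -4)
U(15 - 1*8, -2)*J = -4*I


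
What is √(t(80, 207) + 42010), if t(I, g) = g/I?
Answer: √16805035/20 ≈ 204.97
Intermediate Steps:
√(t(80, 207) + 42010) = √(207/80 + 42010) = √(3361007/80) = √16805035/20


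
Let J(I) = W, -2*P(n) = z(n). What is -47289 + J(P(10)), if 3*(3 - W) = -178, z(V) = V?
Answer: -141680/3 ≈ -47227.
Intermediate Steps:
P(n) = -n/2
W = 187/3 (W = 3 - ⅓*(-178) = 3 + 178/3 = 187/3 ≈ 62.333)
J(I) = 187/3
-47289 + J(P(10)) = -47289 + 187/3 = -141680/3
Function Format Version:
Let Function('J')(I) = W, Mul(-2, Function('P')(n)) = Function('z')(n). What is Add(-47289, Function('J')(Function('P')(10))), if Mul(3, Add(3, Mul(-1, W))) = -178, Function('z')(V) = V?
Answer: Rational(-141680, 3) ≈ -47227.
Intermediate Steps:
Function('P')(n) = Mul(Rational(-1, 2), n)
W = Rational(187, 3) (W = Add(3, Mul(Rational(-1, 3), -178)) = Add(3, Rational(178, 3)) = Rational(187, 3) ≈ 62.333)
Function('J')(I) = Rational(187, 3)
Add(-47289, Function('J')(Function('P')(10))) = Add(-47289, Rational(187, 3)) = Rational(-141680, 3)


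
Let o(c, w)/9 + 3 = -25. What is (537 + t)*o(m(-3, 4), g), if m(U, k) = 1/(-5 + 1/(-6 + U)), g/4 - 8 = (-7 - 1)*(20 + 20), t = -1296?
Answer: 191268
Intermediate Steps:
g = -1248 (g = 32 + 4*((-7 - 1)*(20 + 20)) = 32 + 4*(-8*40) = 32 + 4*(-320) = 32 - 1280 = -1248)
o(c, w) = -252 (o(c, w) = -27 + 9*(-25) = -27 - 225 = -252)
(537 + t)*o(m(-3, 4), g) = (537 - 1296)*(-252) = -759*(-252) = 191268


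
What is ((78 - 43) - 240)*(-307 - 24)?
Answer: 67855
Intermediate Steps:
((78 - 43) - 240)*(-307 - 24) = (35 - 240)*(-331) = -205*(-331) = 67855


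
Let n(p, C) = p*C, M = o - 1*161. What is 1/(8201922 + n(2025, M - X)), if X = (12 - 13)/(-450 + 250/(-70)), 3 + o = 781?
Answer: 127/1200320502 ≈ 1.0581e-7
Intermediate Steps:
o = 778 (o = -3 + 781 = 778)
X = 7/3175 (X = -1/(-450 + 250*(-1/70)) = -1/(-450 - 25/7) = -1/(-3175/7) = -1*(-7/3175) = 7/3175 ≈ 0.0022047)
M = 617 (M = 778 - 1*161 = 778 - 161 = 617)
n(p, C) = C*p
1/(8201922 + n(2025, M - X)) = 1/(8201922 + (617 - 1*7/3175)*2025) = 1/(8201922 + (617 - 7/3175)*2025) = 1/(8201922 + (1958968/3175)*2025) = 1/(8201922 + 158676408/127) = 1/(1200320502/127) = 127/1200320502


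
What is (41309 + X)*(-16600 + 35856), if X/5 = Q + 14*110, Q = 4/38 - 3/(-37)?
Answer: 663445877392/703 ≈ 9.4373e+8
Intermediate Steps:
Q = 131/703 (Q = 4*(1/38) - 3*(-1/37) = 2/19 + 3/37 = 131/703 ≈ 0.18634)
X = 5413755/703 (X = 5*(131/703 + 14*110) = 5*(131/703 + 1540) = 5*(1082751/703) = 5413755/703 ≈ 7700.9)
(41309 + X)*(-16600 + 35856) = (41309 + 5413755/703)*(-16600 + 35856) = (34453982/703)*19256 = 663445877392/703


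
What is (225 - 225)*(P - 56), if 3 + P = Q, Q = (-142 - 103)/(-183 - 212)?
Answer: 0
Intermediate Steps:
Q = 49/79 (Q = -245/(-395) = -245*(-1/395) = 49/79 ≈ 0.62025)
P = -188/79 (P = -3 + 49/79 = -188/79 ≈ -2.3797)
(225 - 225)*(P - 56) = (225 - 225)*(-188/79 - 56) = 0*(-4612/79) = 0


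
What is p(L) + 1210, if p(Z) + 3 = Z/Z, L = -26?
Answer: 1208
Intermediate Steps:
p(Z) = -2 (p(Z) = -3 + Z/Z = -3 + 1 = -2)
p(L) + 1210 = -2 + 1210 = 1208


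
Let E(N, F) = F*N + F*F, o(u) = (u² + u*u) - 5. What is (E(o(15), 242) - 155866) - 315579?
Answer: -305191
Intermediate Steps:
o(u) = -5 + 2*u² (o(u) = (u² + u²) - 5 = 2*u² - 5 = -5 + 2*u²)
E(N, F) = F² + F*N (E(N, F) = F*N + F² = F² + F*N)
(E(o(15), 242) - 155866) - 315579 = (242*(242 + (-5 + 2*15²)) - 155866) - 315579 = (242*(242 + (-5 + 2*225)) - 155866) - 315579 = (242*(242 + (-5 + 450)) - 155866) - 315579 = (242*(242 + 445) - 155866) - 315579 = (242*687 - 155866) - 315579 = (166254 - 155866) - 315579 = 10388 - 315579 = -305191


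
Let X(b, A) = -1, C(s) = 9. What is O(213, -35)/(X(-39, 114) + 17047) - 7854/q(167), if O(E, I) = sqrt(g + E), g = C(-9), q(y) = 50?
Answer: -3927/25 + sqrt(222)/17046 ≈ -157.08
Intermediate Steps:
g = 9
O(E, I) = sqrt(9 + E)
O(213, -35)/(X(-39, 114) + 17047) - 7854/q(167) = sqrt(9 + 213)/(-1 + 17047) - 7854/50 = sqrt(222)/17046 - 7854*1/50 = sqrt(222)*(1/17046) - 3927/25 = sqrt(222)/17046 - 3927/25 = -3927/25 + sqrt(222)/17046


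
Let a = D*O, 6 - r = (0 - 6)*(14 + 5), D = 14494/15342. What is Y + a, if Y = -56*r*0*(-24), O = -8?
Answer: -57976/7671 ≈ -7.5578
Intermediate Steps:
D = 7247/7671 (D = 14494*(1/15342) = 7247/7671 ≈ 0.94473)
r = 120 (r = 6 - (0 - 6)*(14 + 5) = 6 - (-6)*19 = 6 - 1*(-114) = 6 + 114 = 120)
a = -57976/7671 (a = (7247/7671)*(-8) = -57976/7671 ≈ -7.5578)
Y = 0 (Y = -6720*0*(-24) = -56*0*(-24) = 0*(-24) = 0)
Y + a = 0 - 57976/7671 = -57976/7671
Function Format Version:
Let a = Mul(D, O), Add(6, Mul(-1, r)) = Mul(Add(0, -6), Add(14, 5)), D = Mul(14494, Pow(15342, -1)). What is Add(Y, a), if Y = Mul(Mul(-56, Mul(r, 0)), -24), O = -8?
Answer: Rational(-57976, 7671) ≈ -7.5578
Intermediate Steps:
D = Rational(7247, 7671) (D = Mul(14494, Rational(1, 15342)) = Rational(7247, 7671) ≈ 0.94473)
r = 120 (r = Add(6, Mul(-1, Mul(Add(0, -6), Add(14, 5)))) = Add(6, Mul(-1, Mul(-6, 19))) = Add(6, Mul(-1, -114)) = Add(6, 114) = 120)
a = Rational(-57976, 7671) (a = Mul(Rational(7247, 7671), -8) = Rational(-57976, 7671) ≈ -7.5578)
Y = 0 (Y = Mul(Mul(-56, Mul(120, 0)), -24) = Mul(Mul(-56, 0), -24) = Mul(0, -24) = 0)
Add(Y, a) = Add(0, Rational(-57976, 7671)) = Rational(-57976, 7671)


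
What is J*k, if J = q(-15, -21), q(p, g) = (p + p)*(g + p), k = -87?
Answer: -93960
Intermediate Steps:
q(p, g) = 2*p*(g + p) (q(p, g) = (2*p)*(g + p) = 2*p*(g + p))
J = 1080 (J = 2*(-15)*(-21 - 15) = 2*(-15)*(-36) = 1080)
J*k = 1080*(-87) = -93960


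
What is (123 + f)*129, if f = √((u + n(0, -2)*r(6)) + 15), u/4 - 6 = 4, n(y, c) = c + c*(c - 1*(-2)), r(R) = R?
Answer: 15867 + 129*√43 ≈ 16713.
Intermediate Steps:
n(y, c) = c + c*(2 + c) (n(y, c) = c + c*(c + 2) = c + c*(2 + c))
u = 40 (u = 24 + 4*4 = 24 + 16 = 40)
f = √43 (f = √((40 - 2*(3 - 2)*6) + 15) = √((40 - 2*1*6) + 15) = √((40 - 2*6) + 15) = √((40 - 12) + 15) = √(28 + 15) = √43 ≈ 6.5574)
(123 + f)*129 = (123 + √43)*129 = 15867 + 129*√43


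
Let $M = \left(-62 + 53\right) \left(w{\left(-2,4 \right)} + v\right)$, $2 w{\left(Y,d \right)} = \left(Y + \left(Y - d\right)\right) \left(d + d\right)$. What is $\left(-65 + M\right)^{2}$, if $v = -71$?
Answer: $743044$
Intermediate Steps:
$w{\left(Y,d \right)} = d \left(- d + 2 Y\right)$ ($w{\left(Y,d \right)} = \frac{\left(Y + \left(Y - d\right)\right) \left(d + d\right)}{2} = \frac{\left(- d + 2 Y\right) 2 d}{2} = \frac{2 d \left(- d + 2 Y\right)}{2} = d \left(- d + 2 Y\right)$)
$M = 927$ ($M = \left(-62 + 53\right) \left(4 \left(\left(-1\right) 4 + 2 \left(-2\right)\right) - 71\right) = - 9 \left(4 \left(-4 - 4\right) - 71\right) = - 9 \left(4 \left(-8\right) - 71\right) = - 9 \left(-32 - 71\right) = \left(-9\right) \left(-103\right) = 927$)
$\left(-65 + M\right)^{2} = \left(-65 + 927\right)^{2} = 862^{2} = 743044$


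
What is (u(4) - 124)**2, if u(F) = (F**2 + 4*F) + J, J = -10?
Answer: 10404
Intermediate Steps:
u(F) = -10 + F**2 + 4*F (u(F) = (F**2 + 4*F) - 10 = -10 + F**2 + 4*F)
(u(4) - 124)**2 = ((-10 + 4**2 + 4*4) - 124)**2 = ((-10 + 16 + 16) - 124)**2 = (22 - 124)**2 = (-102)**2 = 10404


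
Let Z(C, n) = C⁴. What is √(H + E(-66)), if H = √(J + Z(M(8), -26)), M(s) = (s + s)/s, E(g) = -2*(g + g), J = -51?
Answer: √(264 + I*√35) ≈ 16.249 + 0.182*I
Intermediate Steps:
E(g) = -4*g
M(s) = 2 (M(s) = (2*s)/s = 2)
H = I*√35 (H = √(-51 + 2⁴) = √(-51 + 16) = √(-35) = I*√35 ≈ 5.9161*I)
√(H + E(-66)) = √(I*√35 - 4*(-66)) = √(I*√35 + 264) = √(264 + I*√35)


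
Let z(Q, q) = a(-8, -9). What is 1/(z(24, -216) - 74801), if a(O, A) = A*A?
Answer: -1/74720 ≈ -1.3383e-5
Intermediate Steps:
a(O, A) = A**2
z(Q, q) = 81 (z(Q, q) = (-9)**2 = 81)
1/(z(24, -216) - 74801) = 1/(81 - 74801) = 1/(-74720) = -1/74720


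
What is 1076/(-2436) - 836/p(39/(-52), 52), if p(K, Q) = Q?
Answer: -130778/7917 ≈ -16.519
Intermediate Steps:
1076/(-2436) - 836/p(39/(-52), 52) = 1076/(-2436) - 836/52 = 1076*(-1/2436) - 836*1/52 = -269/609 - 209/13 = -130778/7917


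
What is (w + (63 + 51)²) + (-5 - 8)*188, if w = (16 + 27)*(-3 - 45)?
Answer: 8488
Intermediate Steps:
w = -2064 (w = 43*(-48) = -2064)
(w + (63 + 51)²) + (-5 - 8)*188 = (-2064 + (63 + 51)²) + (-5 - 8)*188 = (-2064 + 114²) - 13*188 = (-2064 + 12996) - 2444 = 10932 - 2444 = 8488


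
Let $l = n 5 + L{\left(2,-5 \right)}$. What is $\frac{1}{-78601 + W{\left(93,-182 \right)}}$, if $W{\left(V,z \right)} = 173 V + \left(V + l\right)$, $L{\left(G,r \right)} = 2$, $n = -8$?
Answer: $- \frac{1}{62457} \approx -1.6011 \cdot 10^{-5}$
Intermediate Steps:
$l = -38$ ($l = \left(-8\right) 5 + 2 = -40 + 2 = -38$)
$W{\left(V,z \right)} = -38 + 174 V$ ($W{\left(V,z \right)} = 173 V + \left(V - 38\right) = 173 V + \left(-38 + V\right) = -38 + 174 V$)
$\frac{1}{-78601 + W{\left(93,-182 \right)}} = \frac{1}{-78601 + \left(-38 + 174 \cdot 93\right)} = \frac{1}{-78601 + \left(-38 + 16182\right)} = \frac{1}{-78601 + 16144} = \frac{1}{-62457} = - \frac{1}{62457}$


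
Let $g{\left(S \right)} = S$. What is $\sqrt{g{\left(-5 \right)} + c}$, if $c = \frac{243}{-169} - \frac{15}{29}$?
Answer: $\frac{i \sqrt{988523}}{377} \approx 2.6373 i$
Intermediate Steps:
$c = - \frac{9582}{4901}$ ($c = 243 \left(- \frac{1}{169}\right) - \frac{15}{29} = - \frac{243}{169} - \frac{15}{29} = - \frac{9582}{4901} \approx -1.9551$)
$\sqrt{g{\left(-5 \right)} + c} = \sqrt{-5 - \frac{9582}{4901}} = \sqrt{- \frac{34087}{4901}} = \frac{i \sqrt{988523}}{377}$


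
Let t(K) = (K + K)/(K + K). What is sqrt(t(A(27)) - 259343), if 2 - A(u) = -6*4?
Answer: I*sqrt(259342) ≈ 509.26*I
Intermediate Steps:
A(u) = 26 (A(u) = 2 - (-6)*4 = 2 - 1*(-24) = 2 + 24 = 26)
t(K) = 1 (t(K) = (2*K)/((2*K)) = (2*K)*(1/(2*K)) = 1)
sqrt(t(A(27)) - 259343) = sqrt(1 - 259343) = sqrt(-259342) = I*sqrt(259342)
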